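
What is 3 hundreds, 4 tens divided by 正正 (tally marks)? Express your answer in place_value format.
Convert 3 hundreds, 4 tens (place-value notation) → 3×100 + 4×10 = 340 (decimal)
Convert 正正 (tally marks) → 5 + 5 = 10 (decimal)
Compute 340 ÷ 10 = 34
Convert 34 (decimal) → 34 = 3×10 + 4 → 3 tens, 4 ones (place-value notation)
3 tens, 4 ones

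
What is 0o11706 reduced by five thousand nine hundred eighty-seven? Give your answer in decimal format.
Convert 0o11706 (octal) → 1×4096 + 1×512 + 7×64 + 6 = 5062 (decimal)
Convert five thousand nine hundred eighty-seven (English words) → 5×1000 + 9×100 + 87 = 5987 (decimal)
Compute 5062 - 5987 = -925
-925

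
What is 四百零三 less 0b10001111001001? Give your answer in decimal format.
Convert 四百零三 (Chinese numeral) → 4×100 + 3 = 403 (decimal)
Convert 0b10001111001001 (binary) → 8192 + 512 + 256 + 128 + 64 + 8 + 1 = 9161 (decimal)
Compute 403 - 9161 = -8758
-8758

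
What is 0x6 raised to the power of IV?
Convert 0x6 (hexadecimal) → 6 (decimal)
Convert IV (Roman numeral) → 4 (decimal)
Compute 6 ^ 4 = 1296
1296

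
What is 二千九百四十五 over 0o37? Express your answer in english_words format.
Convert 二千九百四十五 (Chinese numeral) → 2×1000 + 9×100 + 4×10 + 5 = 2945 (decimal)
Convert 0o37 (octal) → 3×8 + 7 = 31 (decimal)
Compute 2945 ÷ 31 = 95
Convert 95 (decimal) → ninety-five (English words)
ninety-five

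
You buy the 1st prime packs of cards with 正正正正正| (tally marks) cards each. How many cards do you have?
Convert 正正正正正| (tally marks) → 5 + 5 + 5 + 5 + 5 + 1 = 26 (decimal)
Convert the 1st prime (prime index) → 2 (decimal)
Compute 26 × 2 = 52
52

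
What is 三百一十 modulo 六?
Convert 三百一十 (Chinese numeral) → 3×100 + 1×10 = 310 (decimal)
Convert 六 (Chinese numeral) → 6 (decimal)
Compute 310 mod 6 = 4
4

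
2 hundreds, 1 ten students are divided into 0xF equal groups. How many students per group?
Convert 2 hundreds, 1 ten (place-value notation) → 2×100 + 1×10 = 210 (decimal)
Convert 0xF (hexadecimal) → 15 (decimal)
Compute 210 ÷ 15 = 14
14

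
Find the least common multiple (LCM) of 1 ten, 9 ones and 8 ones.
Convert 1 ten, 9 ones (place-value notation) → 1×10 + 9 = 19 (decimal)
Convert 8 ones (place-value notation) → 8 (decimal)
Compute lcm(19, 8) = 152
152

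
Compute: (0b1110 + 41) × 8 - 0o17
Convert 0b1110 (binary) → 8 + 4 + 2 = 14 (decimal)
Convert 0o17 (octal) → 1×8 + 7 = 15 (decimal)
Expression in decimal: (14 + 41) × 8 - 15
Parentheses first: 14 + 41 = 55
Multiply: 55 × 8 = 440
Subtract: 440 - 15 = 425
425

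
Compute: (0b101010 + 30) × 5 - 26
Convert 0b101010 (binary) → 32 + 8 + 2 = 42 (decimal)
Expression in decimal: (42 + 30) × 5 - 26
Parentheses first: 42 + 30 = 72
Multiply: 72 × 5 = 360
Subtract: 360 - 26 = 334
334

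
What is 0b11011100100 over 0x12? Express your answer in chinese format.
Convert 0b11011100100 (binary) → 1024 + 512 + 128 + 64 + 32 + 4 = 1764 (decimal)
Convert 0x12 (hexadecimal) → 1×16 + 2 = 18 (decimal)
Compute 1764 ÷ 18 = 98
Convert 98 (decimal) → 98 = 9×10 + 8 → 九十八 (Chinese numeral)
九十八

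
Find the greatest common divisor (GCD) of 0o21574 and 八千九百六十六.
Convert 0o21574 (octal) → 2×4096 + 1×512 + 5×64 + 7×8 + 4 = 9084 (decimal)
Convert 八千九百六十六 (Chinese numeral) → 8×1000 + 9×100 + 6×10 + 6 = 8966 (decimal)
Compute gcd(9084, 8966) = 2
2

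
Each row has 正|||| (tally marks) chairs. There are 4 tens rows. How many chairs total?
Convert 正|||| (tally marks) → 5 + 4 = 9 (decimal)
Convert 4 tens (place-value notation) → 4×10 = 40 (decimal)
Compute 9 × 40 = 360
360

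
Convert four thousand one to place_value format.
Convert four thousand one (English words) → 4×1000 + 1 = 4001 (decimal)
Convert 4001 (decimal) → 4001 = 4×1000 + 1 → 4 thousands, 1 one (place-value notation)
4 thousands, 1 one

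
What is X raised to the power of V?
Convert X (Roman numeral) → 10 (decimal)
Convert V (Roman numeral) → 5 (decimal)
Compute 10 ^ 5 = 100000
100000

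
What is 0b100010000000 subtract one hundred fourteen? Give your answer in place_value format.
Convert 0b100010000000 (binary) → 2048 + 128 = 2176 (decimal)
Convert one hundred fourteen (English words) → 1×100 + 14 = 114 (decimal)
Compute 2176 - 114 = 2062
Convert 2062 (decimal) → 2062 = 2×1000 + 6×10 + 2 → 2 thousands, 6 tens, 2 ones (place-value notation)
2 thousands, 6 tens, 2 ones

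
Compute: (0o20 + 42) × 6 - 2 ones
Convert 0o20 (octal) → 2×8 = 16 (decimal)
Convert 2 ones (place-value notation) → 2 (decimal)
Expression in decimal: (16 + 42) × 6 - 2
Parentheses first: 16 + 42 = 58
Multiply: 58 × 6 = 348
Subtract: 348 - 2 = 346
346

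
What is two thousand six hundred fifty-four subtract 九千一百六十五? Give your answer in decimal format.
Convert two thousand six hundred fifty-four (English words) → 2×1000 + 6×100 + 54 = 2654 (decimal)
Convert 九千一百六十五 (Chinese numeral) → 9×1000 + 1×100 + 6×10 + 5 = 9165 (decimal)
Compute 2654 - 9165 = -6511
-6511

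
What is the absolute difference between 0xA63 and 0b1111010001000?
Convert 0xA63 (hexadecimal) → 10×256 + 6×16 + 3 = 2659 (decimal)
Convert 0b1111010001000 (binary) → 4096 + 2048 + 1024 + 512 + 128 + 8 = 7816 (decimal)
Compute |2659 - 7816| = 5157
5157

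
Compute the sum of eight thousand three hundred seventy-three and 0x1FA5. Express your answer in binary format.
Convert eight thousand three hundred seventy-three (English words) → 8×1000 + 3×100 + 73 = 8373 (decimal)
Convert 0x1FA5 (hexadecimal) → 1×4096 + 15×256 + 10×16 + 5 = 8101 (decimal)
Compute 8373 + 8101 = 16474
Convert 16474 (decimal) → 16474 = 16384 + 64 + 16 + 8 + 2 → 0b100000001011010 (binary)
0b100000001011010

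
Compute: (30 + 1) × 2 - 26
Parentheses first: 30 + 1 = 31
Multiply: 31 × 2 = 62
Subtract: 62 - 26 = 36
36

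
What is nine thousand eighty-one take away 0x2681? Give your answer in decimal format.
Convert nine thousand eighty-one (English words) → 9×1000 + 81 = 9081 (decimal)
Convert 0x2681 (hexadecimal) → 2×4096 + 6×256 + 8×16 + 1 = 9857 (decimal)
Compute 9081 - 9857 = -776
-776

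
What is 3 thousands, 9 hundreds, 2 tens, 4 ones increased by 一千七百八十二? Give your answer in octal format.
Convert 3 thousands, 9 hundreds, 2 tens, 4 ones (place-value notation) → 3×1000 + 9×100 + 2×10 + 4 = 3924 (decimal)
Convert 一千七百八十二 (Chinese numeral) → 1×1000 + 7×100 + 8×10 + 2 = 1782 (decimal)
Compute 3924 + 1782 = 5706
Convert 5706 (decimal) → 5706 = 1×4096 + 3×512 + 1×64 + 1×8 + 2 → 0o13112 (octal)
0o13112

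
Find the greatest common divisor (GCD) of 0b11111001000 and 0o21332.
Convert 0b11111001000 (binary) → 1024 + 512 + 256 + 128 + 64 + 8 = 1992 (decimal)
Convert 0o21332 (octal) → 2×4096 + 1×512 + 3×64 + 3×8 + 2 = 8922 (decimal)
Compute gcd(1992, 8922) = 6
6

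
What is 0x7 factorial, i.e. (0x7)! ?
Convert 0x7 (hexadecimal) → 7 (decimal)
Compute 7! = 5040
5040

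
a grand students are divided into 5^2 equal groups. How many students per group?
Convert a grand (colloquial) → 1000 (decimal)
Convert 5^2 (power) → 25 (decimal)
Compute 1000 ÷ 25 = 40
40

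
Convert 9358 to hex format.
Convert 9358 (decimal) → 9358 = 2×4096 + 4×256 + 8×16 + 14 → 0x248E (hexadecimal)
0x248E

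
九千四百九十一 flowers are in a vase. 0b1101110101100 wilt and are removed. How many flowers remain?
Convert 九千四百九十一 (Chinese numeral) → 9×1000 + 4×100 + 9×10 + 1 = 9491 (decimal)
Convert 0b1101110101100 (binary) → 4096 + 2048 + 512 + 256 + 128 + 32 + 8 + 4 = 7084 (decimal)
Compute 9491 - 7084 = 2407
2407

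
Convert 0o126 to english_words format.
Convert 0o126 (octal) → 1×64 + 2×8 + 6 = 86 (decimal)
Convert 86 (decimal) → eighty-six (English words)
eighty-six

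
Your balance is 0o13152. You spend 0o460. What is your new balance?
Convert 0o13152 (octal) → 1×4096 + 3×512 + 1×64 + 5×8 + 2 = 5738 (decimal)
Convert 0o460 (octal) → 4×64 + 6×8 = 304 (decimal)
Compute 5738 - 304 = 5434
5434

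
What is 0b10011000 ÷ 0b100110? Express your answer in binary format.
Convert 0b10011000 (binary) → 128 + 16 + 8 = 152 (decimal)
Convert 0b100110 (binary) → 32 + 4 + 2 = 38 (decimal)
Compute 152 ÷ 38 = 4
Convert 4 (decimal) → 0b100 (binary)
0b100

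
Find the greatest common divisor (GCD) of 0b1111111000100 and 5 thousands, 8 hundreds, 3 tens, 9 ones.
Convert 0b1111111000100 (binary) → 4096 + 2048 + 1024 + 512 + 256 + 128 + 64 + 4 = 8132 (decimal)
Convert 5 thousands, 8 hundreds, 3 tens, 9 ones (place-value notation) → 5×1000 + 8×100 + 3×10 + 9 = 5839 (decimal)
Compute gcd(8132, 5839) = 1
1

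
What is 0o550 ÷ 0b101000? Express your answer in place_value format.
Convert 0o550 (octal) → 5×64 + 5×8 = 360 (decimal)
Convert 0b101000 (binary) → 32 + 8 = 40 (decimal)
Compute 360 ÷ 40 = 9
Convert 9 (decimal) → 9 ones (place-value notation)
9 ones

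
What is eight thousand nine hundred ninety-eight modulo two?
Convert eight thousand nine hundred ninety-eight (English words) → 8×1000 + 9×100 + 98 = 8998 (decimal)
Convert two (English words) → 2 (decimal)
Compute 8998 mod 2 = 0
0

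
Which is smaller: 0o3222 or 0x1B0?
Convert 0o3222 (octal) → 3×512 + 2×64 + 2×8 + 2 = 1682 (decimal)
Convert 0x1B0 (hexadecimal) → 1×256 + 11×16 = 432 (decimal)
Compare 1682 vs 432: smaller = 432
432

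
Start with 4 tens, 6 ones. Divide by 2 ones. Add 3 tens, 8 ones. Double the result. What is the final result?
Convert 4 tens, 6 ones (place-value notation) → 4×10 + 6 = 46 (decimal)
Start: 46
Convert 2 ones (place-value notation) → 2 (decimal)
46 ÷ 2 = 23
Convert 3 tens, 8 ones (place-value notation) → 3×10 + 8 = 38 (decimal)
23 + 38 = 61
61 × 2 = 122
122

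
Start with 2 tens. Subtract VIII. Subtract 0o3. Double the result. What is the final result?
Convert 2 tens (place-value notation) → 2×10 = 20 (decimal)
Start: 20
Convert VIII (Roman numeral) → 5 + 1 + 1 + 1 = 8 (decimal)
20 - 8 = 12
Convert 0o3 (octal) → 3 (decimal)
12 - 3 = 9
9 × 2 = 18
18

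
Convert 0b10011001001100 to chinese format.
Convert 0b10011001001100 (binary) → 8192 + 1024 + 512 + 64 + 8 + 4 = 9804 (decimal)
Convert 9804 (decimal) → 9804 = 9×1000 + 8×100 + 4 → 九千八百零四 (Chinese numeral)
九千八百零四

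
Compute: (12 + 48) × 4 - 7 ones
Convert 7 ones (place-value notation) → 7 (decimal)
Expression in decimal: (12 + 48) × 4 - 7
Parentheses first: 12 + 48 = 60
Multiply: 60 × 4 = 240
Subtract: 240 - 7 = 233
233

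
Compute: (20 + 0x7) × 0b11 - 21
Convert 0x7 (hexadecimal) → 7 (decimal)
Convert 0b11 (binary) → 2 + 1 = 3 (decimal)
Expression in decimal: (20 + 7) × 3 - 21
Parentheses first: 20 + 7 = 27
Multiply: 27 × 3 = 81
Subtract: 81 - 21 = 60
60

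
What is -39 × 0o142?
Convert 0o142 (octal) → 1×64 + 4×8 + 2 = 98 (decimal)
Compute -39 × 98 = -3822
-3822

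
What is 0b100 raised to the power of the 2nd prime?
Convert 0b100 (binary) → 4 (decimal)
Convert the 2nd prime (prime index) → 3 (decimal)
Compute 4 ^ 3 = 64
64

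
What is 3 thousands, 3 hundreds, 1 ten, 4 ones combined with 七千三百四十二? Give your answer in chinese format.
Convert 3 thousands, 3 hundreds, 1 ten, 4 ones (place-value notation) → 3×1000 + 3×100 + 1×10 + 4 = 3314 (decimal)
Convert 七千三百四十二 (Chinese numeral) → 7×1000 + 3×100 + 4×10 + 2 = 7342 (decimal)
Compute 3314 + 7342 = 10656
Convert 10656 (decimal) → 10656 = 1×10000 + 6×100 + 5×10 + 6 → 一万零六百五十六 (Chinese numeral)
一万零六百五十六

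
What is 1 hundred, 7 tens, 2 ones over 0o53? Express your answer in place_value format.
Convert 1 hundred, 7 tens, 2 ones (place-value notation) → 1×100 + 7×10 + 2 = 172 (decimal)
Convert 0o53 (octal) → 5×8 + 3 = 43 (decimal)
Compute 172 ÷ 43 = 4
Convert 4 (decimal) → 4 ones (place-value notation)
4 ones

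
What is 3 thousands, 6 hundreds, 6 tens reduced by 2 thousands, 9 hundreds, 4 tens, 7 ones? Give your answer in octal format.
Convert 3 thousands, 6 hundreds, 6 tens (place-value notation) → 3×1000 + 6×100 + 6×10 = 3660 (decimal)
Convert 2 thousands, 9 hundreds, 4 tens, 7 ones (place-value notation) → 2×1000 + 9×100 + 4×10 + 7 = 2947 (decimal)
Compute 3660 - 2947 = 713
Convert 713 (decimal) → 713 = 1×512 + 3×64 + 1×8 + 1 → 0o1311 (octal)
0o1311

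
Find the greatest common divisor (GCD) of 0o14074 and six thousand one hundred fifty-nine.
Convert 0o14074 (octal) → 1×4096 + 4×512 + 7×8 + 4 = 6204 (decimal)
Convert six thousand one hundred fifty-nine (English words) → 6×1000 + 1×100 + 59 = 6159 (decimal)
Compute gcd(6204, 6159) = 3
3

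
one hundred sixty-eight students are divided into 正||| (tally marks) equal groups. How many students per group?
Convert one hundred sixty-eight (English words) → 1×100 + 68 = 168 (decimal)
Convert 正||| (tally marks) → 5 + 3 = 8 (decimal)
Compute 168 ÷ 8 = 21
21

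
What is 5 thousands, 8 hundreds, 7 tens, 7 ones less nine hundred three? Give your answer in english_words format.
Convert 5 thousands, 8 hundreds, 7 tens, 7 ones (place-value notation) → 5×1000 + 8×100 + 7×10 + 7 = 5877 (decimal)
Convert nine hundred three (English words) → 9×100 + 3 = 903 (decimal)
Compute 5877 - 903 = 4974
Convert 4974 (decimal) → 4974 = 4×1000 + 9×100 + 74 → four thousand nine hundred seventy-four (English words)
four thousand nine hundred seventy-four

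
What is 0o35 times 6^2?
Convert 0o35 (octal) → 3×8 + 5 = 29 (decimal)
Convert 6^2 (power) → 36 (decimal)
Compute 29 × 36 = 1044
1044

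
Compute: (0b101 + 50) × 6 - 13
Convert 0b101 (binary) → 4 + 1 = 5 (decimal)
Expression in decimal: (5 + 50) × 6 - 13
Parentheses first: 5 + 50 = 55
Multiply: 55 × 6 = 330
Subtract: 330 - 13 = 317
317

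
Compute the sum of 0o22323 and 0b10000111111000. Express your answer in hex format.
Convert 0o22323 (octal) → 2×4096 + 2×512 + 3×64 + 2×8 + 3 = 9427 (decimal)
Convert 0b10000111111000 (binary) → 8192 + 256 + 128 + 64 + 32 + 16 + 8 = 8696 (decimal)
Compute 9427 + 8696 = 18123
Convert 18123 (decimal) → 18123 = 4×4096 + 6×256 + 12×16 + 11 → 0x46CB (hexadecimal)
0x46CB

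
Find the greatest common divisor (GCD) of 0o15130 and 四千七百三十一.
Convert 0o15130 (octal) → 1×4096 + 5×512 + 1×64 + 3×8 = 6744 (decimal)
Convert 四千七百三十一 (Chinese numeral) → 4×1000 + 7×100 + 3×10 + 1 = 4731 (decimal)
Compute gcd(6744, 4731) = 3
3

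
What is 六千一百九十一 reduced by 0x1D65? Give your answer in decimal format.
Convert 六千一百九十一 (Chinese numeral) → 6×1000 + 1×100 + 9×10 + 1 = 6191 (decimal)
Convert 0x1D65 (hexadecimal) → 1×4096 + 13×256 + 6×16 + 5 = 7525 (decimal)
Compute 6191 - 7525 = -1334
-1334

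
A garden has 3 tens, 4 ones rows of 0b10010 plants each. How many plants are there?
Convert 0b10010 (binary) → 16 + 2 = 18 (decimal)
Convert 3 tens, 4 ones (place-value notation) → 3×10 + 4 = 34 (decimal)
Compute 18 × 34 = 612
612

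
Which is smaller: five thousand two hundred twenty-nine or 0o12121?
Convert five thousand two hundred twenty-nine (English words) → 5×1000 + 2×100 + 29 = 5229 (decimal)
Convert 0o12121 (octal) → 1×4096 + 2×512 + 1×64 + 2×8 + 1 = 5201 (decimal)
Compare 5229 vs 5201: smaller = 5201
5201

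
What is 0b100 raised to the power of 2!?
Convert 0b100 (binary) → 4 (decimal)
Convert 2! (factorial) → 2 (decimal)
Compute 4 ^ 2 = 16
16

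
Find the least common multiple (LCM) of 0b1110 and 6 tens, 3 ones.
Convert 0b1110 (binary) → 8 + 4 + 2 = 14 (decimal)
Convert 6 tens, 3 ones (place-value notation) → 6×10 + 3 = 63 (decimal)
Compute lcm(14, 63) = 126
126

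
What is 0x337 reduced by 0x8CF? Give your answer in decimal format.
Convert 0x337 (hexadecimal) → 3×256 + 3×16 + 7 = 823 (decimal)
Convert 0x8CF (hexadecimal) → 8×256 + 12×16 + 15 = 2255 (decimal)
Compute 823 - 2255 = -1432
-1432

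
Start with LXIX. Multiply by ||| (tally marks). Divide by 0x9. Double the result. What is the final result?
Convert LXIX (Roman numeral) → 50 + 10 + 9 = 69 (decimal)
Start: 69
Convert ||| (tally marks) → 3 (decimal)
69 × 3 = 207
Convert 0x9 (hexadecimal) → 9 (decimal)
207 ÷ 9 = 23
23 × 2 = 46
46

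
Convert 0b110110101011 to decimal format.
Convert 0b110110101011 (binary) → 2048 + 1024 + 256 + 128 + 32 + 8 + 2 + 1 = 3499 (decimal)
3499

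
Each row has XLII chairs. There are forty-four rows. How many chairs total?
Convert XLII (Roman numeral) → 40 + 1 + 1 = 42 (decimal)
Convert forty-four (English words) → 44 (decimal)
Compute 42 × 44 = 1848
1848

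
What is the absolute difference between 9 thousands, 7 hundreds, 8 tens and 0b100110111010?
Convert 9 thousands, 7 hundreds, 8 tens (place-value notation) → 9×1000 + 7×100 + 8×10 = 9780 (decimal)
Convert 0b100110111010 (binary) → 2048 + 256 + 128 + 32 + 16 + 8 + 2 = 2490 (decimal)
Compute |9780 - 2490| = 7290
7290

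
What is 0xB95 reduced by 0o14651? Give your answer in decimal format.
Convert 0xB95 (hexadecimal) → 11×256 + 9×16 + 5 = 2965 (decimal)
Convert 0o14651 (octal) → 1×4096 + 4×512 + 6×64 + 5×8 + 1 = 6569 (decimal)
Compute 2965 - 6569 = -3604
-3604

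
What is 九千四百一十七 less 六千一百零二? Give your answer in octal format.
Convert 九千四百一十七 (Chinese numeral) → 9×1000 + 4×100 + 1×10 + 7 = 9417 (decimal)
Convert 六千一百零二 (Chinese numeral) → 6×1000 + 1×100 + 2 = 6102 (decimal)
Compute 9417 - 6102 = 3315
Convert 3315 (decimal) → 3315 = 6×512 + 3×64 + 6×8 + 3 → 0o6363 (octal)
0o6363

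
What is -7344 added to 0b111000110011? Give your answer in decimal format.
Convert 0b111000110011 (binary) → 2048 + 1024 + 512 + 32 + 16 + 2 + 1 = 3635 (decimal)
Compute -7344 + 3635 = -3709
-3709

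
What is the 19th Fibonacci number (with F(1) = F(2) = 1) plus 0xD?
The 19th Fibonacci number (with F(1) = F(2) = 1) = 4181
Convert 0xD (hexadecimal) → 13 (decimal)
Compute 4181 + 13 = 4194
4194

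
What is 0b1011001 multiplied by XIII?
Convert 0b1011001 (binary) → 64 + 16 + 8 + 1 = 89 (decimal)
Convert XIII (Roman numeral) → 10 + 1 + 1 + 1 = 13 (decimal)
Compute 89 × 13 = 1157
1157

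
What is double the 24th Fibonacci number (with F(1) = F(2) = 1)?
The 24th Fibonacci number (with F(1) = F(2) = 1) = 46368
Compute 46368 × 2 = 92736
92736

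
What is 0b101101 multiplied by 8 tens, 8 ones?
Convert 0b101101 (binary) → 32 + 8 + 4 + 1 = 45 (decimal)
Convert 8 tens, 8 ones (place-value notation) → 8×10 + 8 = 88 (decimal)
Compute 45 × 88 = 3960
3960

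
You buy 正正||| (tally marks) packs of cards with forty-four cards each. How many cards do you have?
Convert forty-four (English words) → 44 (decimal)
Convert 正正||| (tally marks) → 5 + 5 + 3 = 13 (decimal)
Compute 44 × 13 = 572
572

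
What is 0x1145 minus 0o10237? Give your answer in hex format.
Convert 0x1145 (hexadecimal) → 1×4096 + 1×256 + 4×16 + 5 = 4421 (decimal)
Convert 0o10237 (octal) → 1×4096 + 2×64 + 3×8 + 7 = 4255 (decimal)
Compute 4421 - 4255 = 166
Convert 166 (decimal) → 166 = 10×16 + 6 → 0xA6 (hexadecimal)
0xA6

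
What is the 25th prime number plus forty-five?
The 25th prime number = 97
Convert forty-five (English words) → 45 (decimal)
Compute 97 + 45 = 142
142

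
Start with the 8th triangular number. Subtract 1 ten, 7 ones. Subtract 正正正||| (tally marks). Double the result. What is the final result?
Convert the 8th triangular number (triangular index) → 8×9/2 = 36 (decimal)
Start: 36
Convert 1 ten, 7 ones (place-value notation) → 1×10 + 7 = 17 (decimal)
36 - 17 = 19
Convert 正正正||| (tally marks) → 5 + 5 + 5 + 3 = 18 (decimal)
19 - 18 = 1
1 × 2 = 2
2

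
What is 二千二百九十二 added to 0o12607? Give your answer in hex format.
Convert 二千二百九十二 (Chinese numeral) → 2×1000 + 2×100 + 9×10 + 2 = 2292 (decimal)
Convert 0o12607 (octal) → 1×4096 + 2×512 + 6×64 + 7 = 5511 (decimal)
Compute 2292 + 5511 = 7803
Convert 7803 (decimal) → 7803 = 1×4096 + 14×256 + 7×16 + 11 → 0x1E7B (hexadecimal)
0x1E7B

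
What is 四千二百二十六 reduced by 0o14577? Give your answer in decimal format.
Convert 四千二百二十六 (Chinese numeral) → 4×1000 + 2×100 + 2×10 + 6 = 4226 (decimal)
Convert 0o14577 (octal) → 1×4096 + 4×512 + 5×64 + 7×8 + 7 = 6527 (decimal)
Compute 4226 - 6527 = -2301
-2301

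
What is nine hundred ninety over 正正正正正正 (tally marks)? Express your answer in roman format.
Convert nine hundred ninety (English words) → 9×100 + 90 = 990 (decimal)
Convert 正正正正正正 (tally marks) → 5 + 5 + 5 + 5 + 5 + 5 = 30 (decimal)
Compute 990 ÷ 30 = 33
Convert 33 (decimal) → 33 = 10 + 10 + 10 + 1 + 1 + 1 → XXXIII (Roman numeral)
XXXIII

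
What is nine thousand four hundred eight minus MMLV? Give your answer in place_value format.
Convert nine thousand four hundred eight (English words) → 9×1000 + 4×100 + 8 = 9408 (decimal)
Convert MMLV (Roman numeral) → 1000 + 1000 + 50 + 5 = 2055 (decimal)
Compute 9408 - 2055 = 7353
Convert 7353 (decimal) → 7353 = 7×1000 + 3×100 + 5×10 + 3 → 7 thousands, 3 hundreds, 5 tens, 3 ones (place-value notation)
7 thousands, 3 hundreds, 5 tens, 3 ones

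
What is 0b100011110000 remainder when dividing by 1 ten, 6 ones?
Convert 0b100011110000 (binary) → 2048 + 128 + 64 + 32 + 16 = 2288 (decimal)
Convert 1 ten, 6 ones (place-value notation) → 1×10 + 6 = 16 (decimal)
Compute 2288 mod 16 = 0
0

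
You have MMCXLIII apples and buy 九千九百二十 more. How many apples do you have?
Convert MMCXLIII (Roman numeral) → 1000 + 1000 + 100 + 40 + 1 + 1 + 1 = 2143 (decimal)
Convert 九千九百二十 (Chinese numeral) → 9×1000 + 9×100 + 2×10 = 9920 (decimal)
Compute 2143 + 9920 = 12063
12063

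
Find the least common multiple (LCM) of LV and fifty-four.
Convert LV (Roman numeral) → 50 + 5 = 55 (decimal)
Convert fifty-four (English words) → 54 (decimal)
Compute lcm(55, 54) = 2970
2970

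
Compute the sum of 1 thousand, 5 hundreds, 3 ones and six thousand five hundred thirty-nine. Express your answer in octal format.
Convert 1 thousand, 5 hundreds, 3 ones (place-value notation) → 1×1000 + 5×100 + 3 = 1503 (decimal)
Convert six thousand five hundred thirty-nine (English words) → 6×1000 + 5×100 + 39 = 6539 (decimal)
Compute 1503 + 6539 = 8042
Convert 8042 (decimal) → 8042 = 1×4096 + 7×512 + 5×64 + 5×8 + 2 → 0o17552 (octal)
0o17552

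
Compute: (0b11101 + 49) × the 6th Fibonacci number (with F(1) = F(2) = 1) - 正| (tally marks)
Convert 0b11101 (binary) → 16 + 8 + 4 + 1 = 29 (decimal)
Convert the 6th Fibonacci number (with F(1) = F(2) = 1) (Fibonacci index) → 1, 1, 2, 3, 5, 8 → 8 (decimal)
Convert 正| (tally marks) → 5 + 1 = 6 (decimal)
Expression in decimal: (29 + 49) × 8 - 6
Parentheses first: 29 + 49 = 78
Multiply: 78 × 8 = 624
Subtract: 624 - 6 = 618
618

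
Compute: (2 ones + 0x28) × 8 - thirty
Convert 2 ones (place-value notation) → 2 (decimal)
Convert 0x28 (hexadecimal) → 2×16 + 8 = 40 (decimal)
Convert thirty (English words) → 30 (decimal)
Expression in decimal: (2 + 40) × 8 - 30
Parentheses first: 2 + 40 = 42
Multiply: 42 × 8 = 336
Subtract: 336 - 30 = 306
306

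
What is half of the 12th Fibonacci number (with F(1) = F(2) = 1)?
The 12th Fibonacci number (with F(1) = F(2) = 1): 1, 1, 2, 3, 5, 8, 13, 21, 34, 55, 89, 144 → 144
Compute 144 ÷ 2 = 72
72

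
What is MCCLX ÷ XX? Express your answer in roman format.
Convert MCCLX (Roman numeral) → 1000 + 100 + 100 + 50 + 10 = 1260 (decimal)
Convert XX (Roman numeral) → 10 + 10 = 20 (decimal)
Compute 1260 ÷ 20 = 63
Convert 63 (decimal) → 63 = 50 + 10 + 1 + 1 + 1 → LXIII (Roman numeral)
LXIII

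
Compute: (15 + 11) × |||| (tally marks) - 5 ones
Convert |||| (tally marks) → 4 (decimal)
Convert 5 ones (place-value notation) → 5 (decimal)
Expression in decimal: (15 + 11) × 4 - 5
Parentheses first: 15 + 11 = 26
Multiply: 26 × 4 = 104
Subtract: 104 - 5 = 99
99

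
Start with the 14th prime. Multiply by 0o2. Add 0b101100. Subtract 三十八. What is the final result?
Convert the 14th prime (prime index) → 43 (decimal)
Start: 43
Convert 0o2 (octal) → 2 (decimal)
43 × 2 = 86
Convert 0b101100 (binary) → 32 + 8 + 4 = 44 (decimal)
86 + 44 = 130
Convert 三十八 (Chinese numeral) → 3×10 + 8 = 38 (decimal)
130 - 38 = 92
92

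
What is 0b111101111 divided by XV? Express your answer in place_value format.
Convert 0b111101111 (binary) → 256 + 128 + 64 + 32 + 8 + 4 + 2 + 1 = 495 (decimal)
Convert XV (Roman numeral) → 10 + 5 = 15 (decimal)
Compute 495 ÷ 15 = 33
Convert 33 (decimal) → 33 = 3×10 + 3 → 3 tens, 3 ones (place-value notation)
3 tens, 3 ones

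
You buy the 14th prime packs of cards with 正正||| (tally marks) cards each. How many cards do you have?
Convert 正正||| (tally marks) → 5 + 5 + 3 = 13 (decimal)
Convert the 14th prime (prime index) → 43 (decimal)
Compute 13 × 43 = 559
559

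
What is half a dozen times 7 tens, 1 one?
Convert half a dozen (colloquial) → 6 (decimal)
Convert 7 tens, 1 one (place-value notation) → 7×10 + 1 = 71 (decimal)
Compute 6 × 71 = 426
426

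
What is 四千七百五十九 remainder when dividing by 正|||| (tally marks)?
Convert 四千七百五十九 (Chinese numeral) → 4×1000 + 7×100 + 5×10 + 9 = 4759 (decimal)
Convert 正|||| (tally marks) → 5 + 4 = 9 (decimal)
Compute 4759 mod 9 = 7
7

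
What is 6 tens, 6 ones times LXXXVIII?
Convert 6 tens, 6 ones (place-value notation) → 6×10 + 6 = 66 (decimal)
Convert LXXXVIII (Roman numeral) → 50 + 10 + 10 + 10 + 5 + 1 + 1 + 1 = 88 (decimal)
Compute 66 × 88 = 5808
5808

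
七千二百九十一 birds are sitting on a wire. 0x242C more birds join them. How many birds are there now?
Convert 七千二百九十一 (Chinese numeral) → 7×1000 + 2×100 + 9×10 + 1 = 7291 (decimal)
Convert 0x242C (hexadecimal) → 2×4096 + 4×256 + 2×16 + 12 = 9260 (decimal)
Compute 7291 + 9260 = 16551
16551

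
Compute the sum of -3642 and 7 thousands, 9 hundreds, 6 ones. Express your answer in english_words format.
Convert 7 thousands, 9 hundreds, 6 ones (place-value notation) → 7×1000 + 9×100 + 6 = 7906 (decimal)
Compute -3642 + 7906 = 4264
Convert 4264 (decimal) → 4264 = 4×1000 + 2×100 + 64 → four thousand two hundred sixty-four (English words)
four thousand two hundred sixty-four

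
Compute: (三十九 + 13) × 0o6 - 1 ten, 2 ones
Convert 三十九 (Chinese numeral) → 3×10 + 9 = 39 (decimal)
Convert 0o6 (octal) → 6 (decimal)
Convert 1 ten, 2 ones (place-value notation) → 1×10 + 2 = 12 (decimal)
Expression in decimal: (39 + 13) × 6 - 12
Parentheses first: 39 + 13 = 52
Multiply: 52 × 6 = 312
Subtract: 312 - 12 = 300
300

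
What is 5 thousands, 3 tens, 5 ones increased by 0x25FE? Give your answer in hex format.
Convert 5 thousands, 3 tens, 5 ones (place-value notation) → 5×1000 + 3×10 + 5 = 5035 (decimal)
Convert 0x25FE (hexadecimal) → 2×4096 + 5×256 + 15×16 + 14 = 9726 (decimal)
Compute 5035 + 9726 = 14761
Convert 14761 (decimal) → 14761 = 3×4096 + 9×256 + 10×16 + 9 → 0x39A9 (hexadecimal)
0x39A9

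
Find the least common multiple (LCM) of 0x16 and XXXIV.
Convert 0x16 (hexadecimal) → 1×16 + 6 = 22 (decimal)
Convert XXXIV (Roman numeral) → 10 + 10 + 10 + 4 = 34 (decimal)
Compute lcm(22, 34) = 374
374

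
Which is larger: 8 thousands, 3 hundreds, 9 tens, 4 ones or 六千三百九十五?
Convert 8 thousands, 3 hundreds, 9 tens, 4 ones (place-value notation) → 8×1000 + 3×100 + 9×10 + 4 = 8394 (decimal)
Convert 六千三百九十五 (Chinese numeral) → 6×1000 + 3×100 + 9×10 + 5 = 6395 (decimal)
Compare 8394 vs 6395: larger = 8394
8394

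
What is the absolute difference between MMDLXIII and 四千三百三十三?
Convert MMDLXIII (Roman numeral) → 1000 + 1000 + 500 + 50 + 10 + 1 + 1 + 1 = 2563 (decimal)
Convert 四千三百三十三 (Chinese numeral) → 4×1000 + 3×100 + 3×10 + 3 = 4333 (decimal)
Compute |2563 - 4333| = 1770
1770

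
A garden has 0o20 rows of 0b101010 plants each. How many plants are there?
Convert 0b101010 (binary) → 32 + 8 + 2 = 42 (decimal)
Convert 0o20 (octal) → 2×8 = 16 (decimal)
Compute 42 × 16 = 672
672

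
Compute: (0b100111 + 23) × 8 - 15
Convert 0b100111 (binary) → 32 + 4 + 2 + 1 = 39 (decimal)
Expression in decimal: (39 + 23) × 8 - 15
Parentheses first: 39 + 23 = 62
Multiply: 62 × 8 = 496
Subtract: 496 - 15 = 481
481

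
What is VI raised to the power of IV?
Convert VI (Roman numeral) → 5 + 1 = 6 (decimal)
Convert IV (Roman numeral) → 4 (decimal)
Compute 6 ^ 4 = 1296
1296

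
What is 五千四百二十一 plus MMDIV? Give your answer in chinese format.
Convert 五千四百二十一 (Chinese numeral) → 5×1000 + 4×100 + 2×10 + 1 = 5421 (decimal)
Convert MMDIV (Roman numeral) → 1000 + 1000 + 500 + 4 = 2504 (decimal)
Compute 5421 + 2504 = 7925
Convert 7925 (decimal) → 7925 = 7×1000 + 9×100 + 2×10 + 5 → 七千九百二十五 (Chinese numeral)
七千九百二十五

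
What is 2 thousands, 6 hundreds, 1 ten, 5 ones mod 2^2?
Convert 2 thousands, 6 hundreds, 1 ten, 5 ones (place-value notation) → 2×1000 + 6×100 + 1×10 + 5 = 2615 (decimal)
Convert 2^2 (power) → 4 (decimal)
Compute 2615 mod 4 = 3
3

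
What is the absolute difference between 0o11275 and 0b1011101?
Convert 0o11275 (octal) → 1×4096 + 1×512 + 2×64 + 7×8 + 5 = 4797 (decimal)
Convert 0b1011101 (binary) → 64 + 16 + 8 + 4 + 1 = 93 (decimal)
Compute |4797 - 93| = 4704
4704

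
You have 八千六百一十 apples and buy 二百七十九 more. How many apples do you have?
Convert 八千六百一十 (Chinese numeral) → 8×1000 + 6×100 + 1×10 = 8610 (decimal)
Convert 二百七十九 (Chinese numeral) → 2×100 + 7×10 + 9 = 279 (decimal)
Compute 8610 + 279 = 8889
8889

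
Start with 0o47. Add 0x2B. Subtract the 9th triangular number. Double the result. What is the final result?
Convert 0o47 (octal) → 4×8 + 7 = 39 (decimal)
Start: 39
Convert 0x2B (hexadecimal) → 2×16 + 11 = 43 (decimal)
39 + 43 = 82
Convert the 9th triangular number (triangular index) → 9×10/2 = 45 (decimal)
82 - 45 = 37
37 × 2 = 74
74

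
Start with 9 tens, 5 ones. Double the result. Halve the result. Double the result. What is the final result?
Convert 9 tens, 5 ones (place-value notation) → 9×10 + 5 = 95 (decimal)
Start: 95
95 × 2 = 190
190 ÷ 2 = 95
95 × 2 = 190
190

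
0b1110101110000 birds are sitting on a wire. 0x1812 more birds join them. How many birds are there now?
Convert 0b1110101110000 (binary) → 4096 + 2048 + 1024 + 256 + 64 + 32 + 16 = 7536 (decimal)
Convert 0x1812 (hexadecimal) → 1×4096 + 8×256 + 1×16 + 2 = 6162 (decimal)
Compute 7536 + 6162 = 13698
13698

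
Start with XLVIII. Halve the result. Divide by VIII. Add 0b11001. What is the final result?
Convert XLVIII (Roman numeral) → 40 + 5 + 1 + 1 + 1 = 48 (decimal)
Start: 48
48 ÷ 2 = 24
Convert VIII (Roman numeral) → 5 + 1 + 1 + 1 = 8 (decimal)
24 ÷ 8 = 3
Convert 0b11001 (binary) → 16 + 8 + 1 = 25 (decimal)
3 + 25 = 28
28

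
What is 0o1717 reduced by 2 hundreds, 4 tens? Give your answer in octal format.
Convert 0o1717 (octal) → 1×512 + 7×64 + 1×8 + 7 = 975 (decimal)
Convert 2 hundreds, 4 tens (place-value notation) → 2×100 + 4×10 = 240 (decimal)
Compute 975 - 240 = 735
Convert 735 (decimal) → 735 = 1×512 + 3×64 + 3×8 + 7 → 0o1337 (octal)
0o1337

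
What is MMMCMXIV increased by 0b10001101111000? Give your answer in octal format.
Convert MMMCMXIV (Roman numeral) → 1000 + 1000 + 1000 + 900 + 10 + 4 = 3914 (decimal)
Convert 0b10001101111000 (binary) → 8192 + 512 + 256 + 64 + 32 + 16 + 8 = 9080 (decimal)
Compute 3914 + 9080 = 12994
Convert 12994 (decimal) → 12994 = 3×4096 + 1×512 + 3×64 + 2 → 0o31302 (octal)
0o31302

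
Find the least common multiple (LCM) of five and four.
Convert five (English words) → 5 (decimal)
Convert four (English words) → 4 (decimal)
Compute lcm(5, 4) = 20
20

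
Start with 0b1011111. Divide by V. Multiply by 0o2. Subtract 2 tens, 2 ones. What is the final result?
Convert 0b1011111 (binary) → 64 + 16 + 8 + 4 + 2 + 1 = 95 (decimal)
Start: 95
Convert V (Roman numeral) → 5 (decimal)
95 ÷ 5 = 19
Convert 0o2 (octal) → 2 (decimal)
19 × 2 = 38
Convert 2 tens, 2 ones (place-value notation) → 2×10 + 2 = 22 (decimal)
38 - 22 = 16
16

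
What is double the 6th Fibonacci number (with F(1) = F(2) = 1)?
The 6th Fibonacci number (with F(1) = F(2) = 1): 1, 1, 2, 3, 5, 8 → 8
Compute 8 × 2 = 16
16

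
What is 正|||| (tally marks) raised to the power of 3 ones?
Convert 正|||| (tally marks) → 5 + 4 = 9 (decimal)
Convert 3 ones (place-value notation) → 3 (decimal)
Compute 9 ^ 3 = 729
729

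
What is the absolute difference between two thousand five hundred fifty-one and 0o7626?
Convert two thousand five hundred fifty-one (English words) → 2×1000 + 5×100 + 51 = 2551 (decimal)
Convert 0o7626 (octal) → 7×512 + 6×64 + 2×8 + 6 = 3990 (decimal)
Compute |2551 - 3990| = 1439
1439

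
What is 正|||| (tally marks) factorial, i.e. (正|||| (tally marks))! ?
Convert 正|||| (tally marks) → 5 + 4 = 9 (decimal)
Compute 9! = 362880
362880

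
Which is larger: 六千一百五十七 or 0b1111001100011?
Convert 六千一百五十七 (Chinese numeral) → 6×1000 + 1×100 + 5×10 + 7 = 6157 (decimal)
Convert 0b1111001100011 (binary) → 4096 + 2048 + 1024 + 512 + 64 + 32 + 2 + 1 = 7779 (decimal)
Compare 6157 vs 7779: larger = 7779
7779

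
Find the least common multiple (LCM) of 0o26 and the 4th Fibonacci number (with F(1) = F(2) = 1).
Convert 0o26 (octal) → 2×8 + 6 = 22 (decimal)
Convert the 4th Fibonacci number (with F(1) = F(2) = 1) (Fibonacci index) → 1, 1, 2, 3 → 3 (decimal)
Compute lcm(22, 3) = 66
66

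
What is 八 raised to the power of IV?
Convert 八 (Chinese numeral) → 8 (decimal)
Convert IV (Roman numeral) → 4 (decimal)
Compute 8 ^ 4 = 4096
4096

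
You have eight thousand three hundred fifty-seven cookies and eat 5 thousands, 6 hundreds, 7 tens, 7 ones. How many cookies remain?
Convert eight thousand three hundred fifty-seven (English words) → 8×1000 + 3×100 + 57 = 8357 (decimal)
Convert 5 thousands, 6 hundreds, 7 tens, 7 ones (place-value notation) → 5×1000 + 6×100 + 7×10 + 7 = 5677 (decimal)
Compute 8357 - 5677 = 2680
2680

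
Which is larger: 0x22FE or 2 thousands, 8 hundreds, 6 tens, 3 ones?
Convert 0x22FE (hexadecimal) → 2×4096 + 2×256 + 15×16 + 14 = 8958 (decimal)
Convert 2 thousands, 8 hundreds, 6 tens, 3 ones (place-value notation) → 2×1000 + 8×100 + 6×10 + 3 = 2863 (decimal)
Compare 8958 vs 2863: larger = 8958
8958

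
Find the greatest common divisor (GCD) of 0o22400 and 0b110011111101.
Convert 0o22400 (octal) → 2×4096 + 2×512 + 4×64 = 9472 (decimal)
Convert 0b110011111101 (binary) → 2048 + 1024 + 128 + 64 + 32 + 16 + 8 + 4 + 1 = 3325 (decimal)
Compute gcd(9472, 3325) = 1
1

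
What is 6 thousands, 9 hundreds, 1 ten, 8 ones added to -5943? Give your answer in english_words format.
Convert 6 thousands, 9 hundreds, 1 ten, 8 ones (place-value notation) → 6×1000 + 9×100 + 1×10 + 8 = 6918 (decimal)
Compute 6918 + -5943 = 975
Convert 975 (decimal) → 975 = 9×100 + 75 → nine hundred seventy-five (English words)
nine hundred seventy-five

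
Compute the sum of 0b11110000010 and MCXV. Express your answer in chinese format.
Convert 0b11110000010 (binary) → 1024 + 512 + 256 + 128 + 2 = 1922 (decimal)
Convert MCXV (Roman numeral) → 1000 + 100 + 10 + 5 = 1115 (decimal)
Compute 1922 + 1115 = 3037
Convert 3037 (decimal) → 3037 = 3×1000 + 3×10 + 7 → 三千零三十七 (Chinese numeral)
三千零三十七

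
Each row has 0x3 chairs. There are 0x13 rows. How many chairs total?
Convert 0x3 (hexadecimal) → 3 (decimal)
Convert 0x13 (hexadecimal) → 1×16 + 3 = 19 (decimal)
Compute 3 × 19 = 57
57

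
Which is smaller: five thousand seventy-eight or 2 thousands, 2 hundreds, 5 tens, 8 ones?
Convert five thousand seventy-eight (English words) → 5×1000 + 78 = 5078 (decimal)
Convert 2 thousands, 2 hundreds, 5 tens, 8 ones (place-value notation) → 2×1000 + 2×100 + 5×10 + 8 = 2258 (decimal)
Compare 5078 vs 2258: smaller = 2258
2258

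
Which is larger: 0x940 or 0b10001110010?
Convert 0x940 (hexadecimal) → 9×256 + 4×16 = 2368 (decimal)
Convert 0b10001110010 (binary) → 1024 + 64 + 32 + 16 + 2 = 1138 (decimal)
Compare 2368 vs 1138: larger = 2368
2368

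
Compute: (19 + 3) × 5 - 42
Parentheses first: 19 + 3 = 22
Multiply: 22 × 5 = 110
Subtract: 110 - 42 = 68
68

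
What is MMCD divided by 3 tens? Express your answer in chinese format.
Convert MMCD (Roman numeral) → 1000 + 1000 + 400 = 2400 (decimal)
Convert 3 tens (place-value notation) → 3×10 = 30 (decimal)
Compute 2400 ÷ 30 = 80
Convert 80 (decimal) → 80 = 8×10 → 八十 (Chinese numeral)
八十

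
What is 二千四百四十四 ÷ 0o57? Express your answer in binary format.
Convert 二千四百四十四 (Chinese numeral) → 2×1000 + 4×100 + 4×10 + 4 = 2444 (decimal)
Convert 0o57 (octal) → 5×8 + 7 = 47 (decimal)
Compute 2444 ÷ 47 = 52
Convert 52 (decimal) → 52 = 32 + 16 + 4 → 0b110100 (binary)
0b110100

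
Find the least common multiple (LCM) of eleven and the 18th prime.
Convert eleven (English words) → 11 (decimal)
Convert the 18th prime (prime index) → 61 (decimal)
Compute lcm(11, 61) = 671
671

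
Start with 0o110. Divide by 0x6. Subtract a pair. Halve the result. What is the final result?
Convert 0o110 (octal) → 1×64 + 1×8 = 72 (decimal)
Start: 72
Convert 0x6 (hexadecimal) → 6 (decimal)
72 ÷ 6 = 12
Convert a pair (colloquial) → 2 (decimal)
12 - 2 = 10
10 ÷ 2 = 5
5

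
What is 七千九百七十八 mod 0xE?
Convert 七千九百七十八 (Chinese numeral) → 7×1000 + 9×100 + 7×10 + 8 = 7978 (decimal)
Convert 0xE (hexadecimal) → 14 (decimal)
Compute 7978 mod 14 = 12
12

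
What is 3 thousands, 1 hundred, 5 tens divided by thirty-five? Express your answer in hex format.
Convert 3 thousands, 1 hundred, 5 tens (place-value notation) → 3×1000 + 1×100 + 5×10 = 3150 (decimal)
Convert thirty-five (English words) → 35 (decimal)
Compute 3150 ÷ 35 = 90
Convert 90 (decimal) → 90 = 5×16 + 10 → 0x5A (hexadecimal)
0x5A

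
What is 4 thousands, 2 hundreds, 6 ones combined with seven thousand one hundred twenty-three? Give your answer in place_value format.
Convert 4 thousands, 2 hundreds, 6 ones (place-value notation) → 4×1000 + 2×100 + 6 = 4206 (decimal)
Convert seven thousand one hundred twenty-three (English words) → 7×1000 + 1×100 + 23 = 7123 (decimal)
Compute 4206 + 7123 = 11329
Convert 11329 (decimal) → 11329 = 11×1000 + 3×100 + 2×10 + 9 → 11 thousands, 3 hundreds, 2 tens, 9 ones (place-value notation)
11 thousands, 3 hundreds, 2 tens, 9 ones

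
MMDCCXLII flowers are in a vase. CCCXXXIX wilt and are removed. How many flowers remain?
Convert MMDCCXLII (Roman numeral) → 1000 + 1000 + 500 + 100 + 100 + 40 + 1 + 1 = 2742 (decimal)
Convert CCCXXXIX (Roman numeral) → 100 + 100 + 100 + 10 + 10 + 10 + 9 = 339 (decimal)
Compute 2742 - 339 = 2403
2403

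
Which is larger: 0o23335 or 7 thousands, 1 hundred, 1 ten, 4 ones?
Convert 0o23335 (octal) → 2×4096 + 3×512 + 3×64 + 3×8 + 5 = 9949 (decimal)
Convert 7 thousands, 1 hundred, 1 ten, 4 ones (place-value notation) → 7×1000 + 1×100 + 1×10 + 4 = 7114 (decimal)
Compare 9949 vs 7114: larger = 9949
9949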